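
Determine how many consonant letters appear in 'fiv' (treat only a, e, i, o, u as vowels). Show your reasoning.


Consonants in 'fiv': f, v = 2 consonants.

2


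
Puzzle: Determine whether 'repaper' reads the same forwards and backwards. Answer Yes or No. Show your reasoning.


Forward: 'repaper'
Reversed: 'repaper'
They are identical.

Yes


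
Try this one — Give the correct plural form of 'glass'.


Apply rule: Add -es (sibilant/fricative ending). 'glass' becomes 'glasses'.

glasses


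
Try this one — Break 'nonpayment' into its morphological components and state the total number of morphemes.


Step 1: Identify prefix: 'non' (meaning: not)
Step 2: Identify root: 'pay'
Step 3: Identify suffix(es): 'ment'
Decomposition: non- (prefix: not) + pay (root) + -ment (suffix: action/result)
Total morphemes: 3

3 morphemes (non- (prefix: not) + pay (root) + -ment (suffix: action/result))


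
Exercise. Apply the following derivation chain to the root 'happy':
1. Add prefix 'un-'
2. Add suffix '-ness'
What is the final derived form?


Step 1: Add prefix 'un-' to 'happy' = 'unhappy'
Step 2: Add suffix '-ness' to 'unhappy' = 'unhappiness'

unhappiness


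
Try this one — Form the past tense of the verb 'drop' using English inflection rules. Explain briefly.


Apply rule: Double final consonant and add -ed. 'drop' becomes 'dropped'.

dropped


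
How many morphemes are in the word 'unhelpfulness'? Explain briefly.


Decomposition: un- (prefix) + help (root) + -ful (suffix) + -ness (suffix) = 4 morpheme(s)

4 morphemes


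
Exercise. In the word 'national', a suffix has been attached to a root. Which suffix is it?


The word 'national' = 'nation' (root) + '-al' (suffix). The suffix is '-al'.

al


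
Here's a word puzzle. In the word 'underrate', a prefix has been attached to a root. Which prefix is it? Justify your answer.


The word 'underrate' = 'under' (prefix) + 'rate' (root). The prefix is 'under'.

under


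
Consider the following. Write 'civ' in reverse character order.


Reverse 'civ' character by character: 'vic'.

vic


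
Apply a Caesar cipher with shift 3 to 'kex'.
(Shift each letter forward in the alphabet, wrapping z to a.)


Shift each letter by 3: k -> n, e -> h, x -> a. Result: 'nha'.

nha


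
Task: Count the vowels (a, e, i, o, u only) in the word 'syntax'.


Vowels in 'syntax': a = 1 vowels.

1


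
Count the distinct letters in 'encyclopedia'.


Unique letters in 'encyclopedia': {a, c, d, e, i, l, n, o, p, y} = 10 distinct letters.

10


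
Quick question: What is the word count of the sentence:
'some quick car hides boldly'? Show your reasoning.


Split into words: some | quick | car | hides | boldly = 5 words.

5


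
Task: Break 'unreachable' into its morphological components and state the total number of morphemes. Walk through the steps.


Step 1: Identify prefix: 'un' (meaning: not/reverse)
Step 2: Identify root: 'reach'
Step 3: Identify suffix(es): 'able'
Decomposition: un- (prefix: not/reverse) + reach (root) + -able (suffix: capable of)
Total morphemes: 3

3 morphemes (un- (prefix: not/reverse) + reach (root) + -able (suffix: capable of))


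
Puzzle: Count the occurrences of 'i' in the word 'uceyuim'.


Letter 'i' in 'uceyuim': found at position(s) 6 = 1 occurrence(s).

1


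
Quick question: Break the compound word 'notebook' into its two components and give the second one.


Split 'notebook' into 'note' + 'book'. The second part is 'book'.

book


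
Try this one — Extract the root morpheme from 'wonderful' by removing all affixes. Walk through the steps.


Remove suffix '-ful' from 'wonderful' to get root 'wonder'.

wonder


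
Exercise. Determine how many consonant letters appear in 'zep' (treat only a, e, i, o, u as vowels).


Consonants in 'zep': z, p = 2 consonants.

2


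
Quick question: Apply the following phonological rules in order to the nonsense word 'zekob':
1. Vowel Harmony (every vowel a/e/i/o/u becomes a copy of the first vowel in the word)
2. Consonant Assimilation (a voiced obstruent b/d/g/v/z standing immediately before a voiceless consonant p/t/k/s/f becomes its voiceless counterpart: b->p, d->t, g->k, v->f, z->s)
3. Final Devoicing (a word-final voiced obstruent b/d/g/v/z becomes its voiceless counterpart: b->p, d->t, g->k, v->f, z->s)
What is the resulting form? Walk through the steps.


Starting form: 'zekob'
Rule 1: Vowel Harmony: all vowels become 'e' (matching first vowel). 'zekob' -> 'zekeb'
Rule 2: Consonant Assimilation: no voiced obstruent (b/d/g/v/z) stands immediately before a voiceless consonant (p/t/k/s/f). No change.
Rule 3: Final Devoicing: word-final voiced obstruent 'b' becomes voiceless 'p'. 'zekeb' -> 'zekep'
Final form: 'zekep'

zekep


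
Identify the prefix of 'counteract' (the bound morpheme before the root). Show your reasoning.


The word 'counteract' = 'counter' (prefix) + 'act' (root). The prefix is 'counter'.

counter


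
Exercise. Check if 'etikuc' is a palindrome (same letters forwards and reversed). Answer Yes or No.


Forward: 'etikuc'
Reversed: 'cukite'
They differ.

No


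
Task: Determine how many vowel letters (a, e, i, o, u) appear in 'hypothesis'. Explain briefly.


Vowels in 'hypothesis': o, e, i = 3 vowels.

3


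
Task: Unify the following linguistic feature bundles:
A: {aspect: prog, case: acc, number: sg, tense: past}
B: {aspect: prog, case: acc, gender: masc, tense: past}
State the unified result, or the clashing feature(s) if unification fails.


Compare features:
aspect: A=prog vs B=prog -> unified: prog
case: A=acc vs B=acc -> unified: acc
gender: A=_ vs B=masc -> unified: masc
number: A=sg vs B=_ -> unified: sg
tense: A=past vs B=past -> unified: past
No clashes found.

Unified: {aspect: prog, case: acc, gender: masc, number: sg, tense: past}


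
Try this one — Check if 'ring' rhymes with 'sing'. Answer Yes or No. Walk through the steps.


Rime (stressed vowel + following sounds) of 'ring': -ing = /ɪŋ/
Rime of 'sing': -ing = /ɪŋ/
/ɪŋ/ and /ɪŋ/ are the same ending sound, so the words rhyme.

Yes


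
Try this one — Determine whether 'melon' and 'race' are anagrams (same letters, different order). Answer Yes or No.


Sorted letters of 'melon': 'elmno'
Sorted letters of 'race': 'acer'
They do not match.

No


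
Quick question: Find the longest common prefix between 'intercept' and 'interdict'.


Compare from the start: 5 characters match: 'inter'. Mismatch at position 6: 'c' vs 'd'.

inter


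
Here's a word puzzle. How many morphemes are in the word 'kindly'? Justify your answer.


Decomposition: kind (root) + -ly (suffix) = 2 morpheme(s)

2 morphemes


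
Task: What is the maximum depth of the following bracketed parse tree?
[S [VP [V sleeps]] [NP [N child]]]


Count bracket nesting levels:
'[' at pos 0: depth = 1
'[' at pos 3: depth = 2
'[' at pos 7: depth = 3
'[' at pos 19: depth = 2
'[' at pos 23: depth = 3
Maximum depth reached: 3

3


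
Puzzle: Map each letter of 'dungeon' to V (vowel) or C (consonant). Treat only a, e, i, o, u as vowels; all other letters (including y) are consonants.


Letter mapping: d = C, u = V, n = C, g = C, e = V, o = V, n = C.

CVCCVVC


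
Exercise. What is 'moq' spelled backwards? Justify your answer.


Reverse 'moq' character by character: 'qom'.

qom


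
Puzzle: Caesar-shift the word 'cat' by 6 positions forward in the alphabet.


Shift each letter by 6: c -> i, a -> g, t -> z. Result: 'igz'.

igz


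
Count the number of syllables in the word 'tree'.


Break 'tree' into syllables: tree -> tree = 1 syllable

1 syllable


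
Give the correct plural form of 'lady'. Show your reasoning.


Apply rule: Change -y to -ies (consonant + y). 'lady' becomes 'ladies'.

ladies


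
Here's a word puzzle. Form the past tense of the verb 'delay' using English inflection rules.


Apply rule: Add -ed. 'delay' becomes 'delayed'.

delayed


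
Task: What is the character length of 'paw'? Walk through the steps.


Spell out 'paw' and number each letter: p(1), a(2), w(3). Total: 3 letters.

3


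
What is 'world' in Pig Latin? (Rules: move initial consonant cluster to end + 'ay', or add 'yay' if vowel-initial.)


'world': move consonant cluster 'w' to end and add 'ay': 'orldway'.

orldway


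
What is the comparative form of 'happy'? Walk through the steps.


Apply comparative formation (consonant + y: change y to i, add -er): 'happy' -> 'happier'.

happier


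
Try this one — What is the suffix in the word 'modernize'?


The word 'modernize' = 'modern' (root) + '-ize' (suffix). The suffix is '-ize'.

ize


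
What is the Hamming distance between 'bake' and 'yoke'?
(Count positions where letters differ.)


Alignment:
Position 1: 'b' vs 'y' = DIFFER
Position 2: 'a' vs 'o' = DIFFER
Position 3: 'k' vs 'k' = match
Position 4: 'e' vs 'e' = match
Total differences: 2

2


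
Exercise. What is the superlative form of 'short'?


Apply superlative formation (add -est): 'short' -> 'shortest'.

shortest


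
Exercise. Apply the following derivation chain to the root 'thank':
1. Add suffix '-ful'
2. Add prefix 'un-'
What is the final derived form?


Step 1: Add suffix '-ful' to 'thank' = 'thankful'
Step 2: Add prefix 'un-' to 'thankful' = 'unthankful'

unthankful


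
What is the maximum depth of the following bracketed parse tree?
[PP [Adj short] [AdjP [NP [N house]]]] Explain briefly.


Count bracket nesting levels:
'[' at pos 0: depth = 1
'[' at pos 4: depth = 2
'[' at pos 16: depth = 2
'[' at pos 22: depth = 3
'[' at pos 26: depth = 4
Maximum depth reached: 4

4


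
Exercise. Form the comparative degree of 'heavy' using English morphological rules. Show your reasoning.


Apply comparative formation (consonant + y: change y to i, add -er): 'heavy' -> 'heavier'.

heavier


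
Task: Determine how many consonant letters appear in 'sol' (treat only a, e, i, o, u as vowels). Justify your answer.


Consonants in 'sol': s, l = 2 consonants.

2


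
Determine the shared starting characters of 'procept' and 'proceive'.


Compare from the start: 5 characters match: 'proce'. Mismatch at position 6: 'p' vs 'i'.

proce


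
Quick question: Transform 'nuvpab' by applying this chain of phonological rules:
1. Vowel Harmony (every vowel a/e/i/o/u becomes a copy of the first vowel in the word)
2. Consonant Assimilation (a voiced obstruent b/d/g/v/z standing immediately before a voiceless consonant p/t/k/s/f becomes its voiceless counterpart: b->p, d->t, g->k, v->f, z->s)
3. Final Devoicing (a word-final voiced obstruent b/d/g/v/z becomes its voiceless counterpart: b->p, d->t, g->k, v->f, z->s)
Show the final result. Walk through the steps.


Starting form: 'nuvpab'
Rule 1: Vowel Harmony: all vowels become 'u' (matching first vowel). 'nuvpab' -> 'nuvpub'
Rule 2: Consonant Assimilation: voiced obstruent before voiceless consonant becomes voiceless ('vp' -> 'fp'). 'nuvpub' -> 'nufpub'
Rule 3: Final Devoicing: word-final voiced obstruent 'b' becomes voiceless 'p'. 'nufpub' -> 'nufpup'
Final form: 'nufpup'

nufpup


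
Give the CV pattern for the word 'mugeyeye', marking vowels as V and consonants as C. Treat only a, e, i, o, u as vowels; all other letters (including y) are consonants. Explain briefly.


Letter mapping: m = C, u = V, g = C, e = V, y = C, e = V, y = C, e = V.

CVCVCVCV


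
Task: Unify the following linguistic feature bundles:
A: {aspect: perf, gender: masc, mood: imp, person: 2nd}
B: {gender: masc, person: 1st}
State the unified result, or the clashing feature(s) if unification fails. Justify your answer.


Compare features:
aspect: A=perf vs B=_ -> unified: perf
gender: A=masc vs B=masc -> unified: masc
mood: A=imp vs B=_ -> unified: imp
person: A=2nd vs B=1st -> CLASH
Clash detected on feature 'person' (2nd vs 1st); unification fails.

CLASH on 'person' (2nd vs 1st)


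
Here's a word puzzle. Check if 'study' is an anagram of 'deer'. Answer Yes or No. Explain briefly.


Sorted letters of 'study': 'dstuy'
Sorted letters of 'deer': 'deer'
They do not match.

No


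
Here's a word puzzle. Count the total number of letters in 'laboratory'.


Spell out 'laboratory' and number each letter: l(1), a(2), b(3), o(4), r(5), a(6), t(7), o(8), r(9), y(10). Total: 10 letters.

10


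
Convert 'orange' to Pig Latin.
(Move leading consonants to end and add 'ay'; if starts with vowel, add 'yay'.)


'orange' starts with a vowel, so add 'yay': 'orangeyay'.

orangeyay


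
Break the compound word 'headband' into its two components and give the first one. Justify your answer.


Split 'headband' into 'head' + 'band'. The first part is 'head'.

head


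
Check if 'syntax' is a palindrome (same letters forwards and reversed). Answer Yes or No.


Forward: 'syntax'
Reversed: 'xatnys'
They differ.

No


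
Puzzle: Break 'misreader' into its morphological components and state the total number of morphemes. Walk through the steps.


Step 1: Identify prefix: 'mis' (meaning: wrongly)
Step 2: Identify root: 'read'
Step 3: Identify suffix(es): 'er'
Decomposition: mis- (prefix: wrongly) + read (root) + -er (suffix: one who)
Total morphemes: 3

3 morphemes (mis- (prefix: wrongly) + read (root) + -er (suffix: one who))


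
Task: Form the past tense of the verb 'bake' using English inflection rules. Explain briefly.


Apply rule: Add -d (word ends in -e). 'bake' becomes 'baked'.

baked


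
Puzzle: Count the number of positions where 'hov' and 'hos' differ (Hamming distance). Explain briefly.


Alignment:
Position 1: 'h' vs 'h' = match
Position 2: 'o' vs 'o' = match
Position 3: 'v' vs 's' = DIFFER
Total differences: 1

1


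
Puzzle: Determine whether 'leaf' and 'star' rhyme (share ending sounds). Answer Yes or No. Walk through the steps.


Rime (stressed vowel + following sounds) of 'leaf': -eaf = /iːf/
Rime of 'star': -ar = /ɑːr/
/iːf/ and /ɑːr/ are different ending sounds, so the words do not rhyme.

No


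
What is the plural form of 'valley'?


Apply rule: Add -s. 'valley' becomes 'valleys'.

valleys


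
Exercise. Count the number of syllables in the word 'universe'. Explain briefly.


Break 'universe' into syllables: u-ni-verse -> u | ni | verse = 3 syllables

3 syllables


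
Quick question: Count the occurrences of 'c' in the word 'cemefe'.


Letter 'c' in 'cemefe': found at position(s) 1 = 1 occurrence(s).

1


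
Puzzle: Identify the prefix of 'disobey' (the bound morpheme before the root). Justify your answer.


The word 'disobey' = 'dis' (prefix) + 'obey' (root). The prefix is 'dis'.

dis


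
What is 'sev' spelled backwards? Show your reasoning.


Reverse 'sev' character by character: 'ves'.

ves


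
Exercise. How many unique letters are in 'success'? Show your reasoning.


Unique letters in 'success': {c, e, s, u} = 4 distinct letters.

4


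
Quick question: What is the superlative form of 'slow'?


Apply superlative formation (add -est): 'slow' -> 'slowest'.

slowest


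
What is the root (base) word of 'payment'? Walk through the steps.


Remove suffix '-ment' from 'payment' to get root 'pay'.

pay


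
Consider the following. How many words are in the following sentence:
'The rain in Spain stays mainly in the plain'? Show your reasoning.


Split into words: The | rain | in | Spain | stays | mainly | in | the | plain = 9 words.

9


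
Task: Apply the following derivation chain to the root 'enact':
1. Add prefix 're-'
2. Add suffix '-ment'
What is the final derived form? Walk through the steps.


Step 1: Add prefix 're-' to 'enact' = 'reenact'
Step 2: Add suffix '-ment' to 'reenact' = 'reenactment'

reenactment


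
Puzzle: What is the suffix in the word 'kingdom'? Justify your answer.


The word 'kingdom' = 'king' (root) + '-dom' (suffix). The suffix is '-dom'.

dom


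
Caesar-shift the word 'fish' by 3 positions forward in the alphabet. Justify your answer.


Shift each letter by 3: f -> i, i -> l, s -> v, h -> k. Result: 'ilvk'.

ilvk


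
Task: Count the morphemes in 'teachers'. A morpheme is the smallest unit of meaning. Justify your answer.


Decomposition: teach (root) + -er (suffix) + -s (plural) = 3 morpheme(s)

3 morphemes


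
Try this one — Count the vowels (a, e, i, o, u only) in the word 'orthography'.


Vowels in 'orthography': o, o, a = 3 vowels.

3


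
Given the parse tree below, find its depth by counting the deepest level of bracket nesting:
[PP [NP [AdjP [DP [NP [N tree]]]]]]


Count bracket nesting levels:
'[' at pos 0: depth = 1
'[' at pos 4: depth = 2
'[' at pos 8: depth = 3
'[' at pos 14: depth = 4
'[' at pos 18: depth = 5
'[' at pos 22: depth = 6
Maximum depth reached: 6

6


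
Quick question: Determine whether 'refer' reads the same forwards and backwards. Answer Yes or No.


Forward: 'refer'
Reversed: 'refer'
They are identical.

Yes


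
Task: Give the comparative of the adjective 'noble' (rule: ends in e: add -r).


Apply comparative formation (ends in e: add -r): 'noble' -> 'nobler'.

nobler


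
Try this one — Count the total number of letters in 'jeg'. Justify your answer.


Spell out 'jeg' and number each letter: j(1), e(2), g(3). Total: 3 letters.

3


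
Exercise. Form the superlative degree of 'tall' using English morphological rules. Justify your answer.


Apply superlative formation (add -est): 'tall' -> 'tallest'.

tallest


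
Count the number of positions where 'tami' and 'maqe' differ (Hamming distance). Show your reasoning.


Alignment:
Position 1: 't' vs 'm' = DIFFER
Position 2: 'a' vs 'a' = match
Position 3: 'm' vs 'q' = DIFFER
Position 4: 'i' vs 'e' = DIFFER
Total differences: 3

3


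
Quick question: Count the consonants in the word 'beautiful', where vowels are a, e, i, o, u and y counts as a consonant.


Consonants in 'beautiful': b, t, f, l = 4 consonants.

4


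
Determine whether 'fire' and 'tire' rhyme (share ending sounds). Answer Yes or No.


Rime (stressed vowel + following sounds) of 'fire': -ire = /aɪər/
Rime of 'tire': -ire = /aɪər/
/aɪər/ and /aɪər/ are the same ending sound, so the words rhyme.

Yes


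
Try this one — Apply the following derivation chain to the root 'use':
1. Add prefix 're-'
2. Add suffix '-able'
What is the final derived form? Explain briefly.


Step 1: Add prefix 're-' to 'use' = 'reuse'
Step 2: Add suffix '-able' to 'reuse' = 'reusable'

reusable


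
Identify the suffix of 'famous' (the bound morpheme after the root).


The word 'famous' = 'fame' (root) + '-ous' (suffix). The suffix is '-ous'.

ous


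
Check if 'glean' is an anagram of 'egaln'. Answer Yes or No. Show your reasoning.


Sorted letters of 'glean': 'aegln'
Sorted letters of 'egaln': 'aegln'
They match.

Yes


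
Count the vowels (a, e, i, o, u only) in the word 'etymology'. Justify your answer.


Vowels in 'etymology': e, o, o = 3 vowels.

3


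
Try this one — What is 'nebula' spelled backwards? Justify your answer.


Reverse 'nebula' character by character: 'aluben'.

aluben


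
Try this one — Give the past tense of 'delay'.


Apply rule: Add -ed. 'delay' becomes 'delayed'.

delayed


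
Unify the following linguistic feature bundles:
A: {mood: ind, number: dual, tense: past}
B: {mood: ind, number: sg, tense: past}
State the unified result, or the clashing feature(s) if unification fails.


Compare features:
mood: A=ind vs B=ind -> unified: ind
number: A=dual vs B=sg -> CLASH
tense: A=past vs B=past -> unified: past
Clash detected on feature 'number' (dual vs sg); unification fails.

CLASH on 'number' (dual vs sg)


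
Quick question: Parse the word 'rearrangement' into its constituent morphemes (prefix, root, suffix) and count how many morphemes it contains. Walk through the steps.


Step 1: Identify prefix: 're' (meaning: again)
Step 2: Identify root: 'arrange'
Step 3: Identify suffix(es): 'ment'
Decomposition: re- (prefix: again) + arrange (root) + -ment (suffix: action/result)
Total morphemes: 3

3 morphemes (re- (prefix: again) + arrange (root) + -ment (suffix: action/result))


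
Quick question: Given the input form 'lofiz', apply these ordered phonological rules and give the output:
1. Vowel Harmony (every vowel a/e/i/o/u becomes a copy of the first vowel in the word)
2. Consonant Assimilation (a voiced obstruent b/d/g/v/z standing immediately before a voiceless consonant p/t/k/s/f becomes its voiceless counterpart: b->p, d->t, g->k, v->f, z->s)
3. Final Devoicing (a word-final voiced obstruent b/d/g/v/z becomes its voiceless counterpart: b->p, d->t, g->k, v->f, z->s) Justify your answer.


Starting form: 'lofiz'
Rule 1: Vowel Harmony: all vowels become 'o' (matching first vowel). 'lofiz' -> 'lofoz'
Rule 2: Consonant Assimilation: no voiced obstruent (b/d/g/v/z) stands immediately before a voiceless consonant (p/t/k/s/f). No change.
Rule 3: Final Devoicing: word-final voiced obstruent 'z' becomes voiceless 's'. 'lofoz' -> 'lofos'
Final form: 'lofos'

lofos


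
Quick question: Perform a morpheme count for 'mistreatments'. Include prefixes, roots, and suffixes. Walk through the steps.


Decomposition: mis- (prefix) + treat (root) + -ment (suffix) + -s (plural) = 4 morpheme(s)

4 morphemes


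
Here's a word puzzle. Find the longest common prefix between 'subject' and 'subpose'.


Compare from the start: 3 characters match: 'sub'. Mismatch at position 4: 'j' vs 'p'.

sub


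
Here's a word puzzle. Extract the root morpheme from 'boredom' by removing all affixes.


Remove suffix '-dom' from 'boredom' to get root 'bore'.

bore


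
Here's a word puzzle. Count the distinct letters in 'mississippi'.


Unique letters in 'mississippi': {i, m, p, s} = 4 distinct letters.

4


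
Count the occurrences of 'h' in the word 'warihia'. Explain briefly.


Letter 'h' in 'warihia': found at position(s) 5 = 1 occurrence(s).

1


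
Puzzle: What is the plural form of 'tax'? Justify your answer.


Apply rule: Add -es (sibilant/fricative ending). 'tax' becomes 'taxes'.

taxes


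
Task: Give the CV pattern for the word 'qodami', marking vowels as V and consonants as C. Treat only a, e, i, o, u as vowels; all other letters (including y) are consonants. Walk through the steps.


Letter mapping: q = C, o = V, d = C, a = V, m = C, i = V.

CVCVCV


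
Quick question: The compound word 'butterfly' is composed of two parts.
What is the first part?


Split 'butterfly' into 'butter' + 'fly'. The first part is 'butter'.

butter


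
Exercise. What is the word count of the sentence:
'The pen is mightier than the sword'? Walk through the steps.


Split into words: The | pen | is | mightier | than | the | sword = 7 words.

7


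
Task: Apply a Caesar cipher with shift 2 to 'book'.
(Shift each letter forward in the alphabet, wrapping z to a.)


Shift each letter by 2: b -> d, o -> q, o -> q, k -> m. Result: 'dqqm'.

dqqm


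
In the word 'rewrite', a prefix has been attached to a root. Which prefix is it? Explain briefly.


The word 'rewrite' = 're' (prefix) + 'write' (root). The prefix is 're'.

re


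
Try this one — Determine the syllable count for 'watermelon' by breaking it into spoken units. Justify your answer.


Break 'watermelon' into syllables: wa-ter-mel-on -> wa | ter | mel | on = 4 syllables

4 syllables


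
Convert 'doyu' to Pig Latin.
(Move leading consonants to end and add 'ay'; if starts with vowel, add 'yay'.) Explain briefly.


'doyu': move consonant cluster 'd' to end and add 'ay': 'oyuday'.

oyuday


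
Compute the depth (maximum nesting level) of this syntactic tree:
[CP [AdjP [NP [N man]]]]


Count bracket nesting levels:
'[' at pos 0: depth = 1
'[' at pos 4: depth = 2
'[' at pos 10: depth = 3
'[' at pos 14: depth = 4
Maximum depth reached: 4

4


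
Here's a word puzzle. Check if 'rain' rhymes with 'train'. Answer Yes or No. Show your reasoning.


Rime (stressed vowel + following sounds) of 'rain': -ain = /eɪn/
Rime of 'train': -ain = /eɪn/
/eɪn/ and /eɪn/ are the same ending sound, so the words rhyme.

Yes


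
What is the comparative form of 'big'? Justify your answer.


Apply comparative formation (double final consonant, add -er): 'big' -> 'bigger'.

bigger


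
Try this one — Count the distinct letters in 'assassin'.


Unique letters in 'assassin': {a, i, n, s} = 4 distinct letters.

4


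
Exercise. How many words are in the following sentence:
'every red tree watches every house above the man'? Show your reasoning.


Split into words: every | red | tree | watches | every | house | above | the | man = 9 words.

9


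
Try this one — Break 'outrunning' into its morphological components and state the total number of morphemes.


Step 1: Identify prefix: 'out' (meaning: surpass)
Step 2: Identify root: 'run'
Step 3: Identify suffix(es): 'ing'
Decomposition: out- (prefix: surpass) + run (root) + -ing (suffix: ongoing action)
Total morphemes: 3

3 morphemes (out- (prefix: surpass) + run (root) + -ing (suffix: ongoing action))


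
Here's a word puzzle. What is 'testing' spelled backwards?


Reverse 'testing' character by character: 'gnitset'.

gnitset


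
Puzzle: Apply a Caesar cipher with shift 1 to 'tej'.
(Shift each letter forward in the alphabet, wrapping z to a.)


Shift each letter by 1: t -> u, e -> f, j -> k. Result: 'ufk'.

ufk


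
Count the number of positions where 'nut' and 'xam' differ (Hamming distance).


Alignment:
Position 1: 'n' vs 'x' = DIFFER
Position 2: 'u' vs 'a' = DIFFER
Position 3: 't' vs 'm' = DIFFER
Total differences: 3

3


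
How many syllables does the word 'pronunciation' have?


Break 'pronunciation' into syllables: pro-nun-ci-a-tion -> pro | nun | ci | a | tion = 5 syllables

5 syllables


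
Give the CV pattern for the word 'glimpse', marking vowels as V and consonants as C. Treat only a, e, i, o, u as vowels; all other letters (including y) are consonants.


Letter mapping: g = C, l = C, i = V, m = C, p = C, s = C, e = V.

CCVCCCV


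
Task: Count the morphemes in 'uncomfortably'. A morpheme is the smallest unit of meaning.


Decomposition: un- (prefix) + comfort (root) + -able (suffix) + -ly (suffix) = 4 morpheme(s)

4 morphemes


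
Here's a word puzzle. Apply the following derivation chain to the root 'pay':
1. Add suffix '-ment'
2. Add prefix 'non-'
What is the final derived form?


Step 1: Add suffix '-ment' to 'pay' = 'payment'
Step 2: Add prefix 'non-' to 'payment' = 'nonpayment'

nonpayment


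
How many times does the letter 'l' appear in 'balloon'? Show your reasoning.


Letter 'l' in 'balloon': found at position(s) 3, 4 = 2 occurrence(s).

2


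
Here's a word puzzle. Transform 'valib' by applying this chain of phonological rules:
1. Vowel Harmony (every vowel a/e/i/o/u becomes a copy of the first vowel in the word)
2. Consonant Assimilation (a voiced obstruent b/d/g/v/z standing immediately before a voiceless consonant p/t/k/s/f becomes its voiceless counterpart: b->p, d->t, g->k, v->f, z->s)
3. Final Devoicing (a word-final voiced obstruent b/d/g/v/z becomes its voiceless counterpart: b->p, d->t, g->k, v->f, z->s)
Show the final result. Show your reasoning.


Starting form: 'valib'
Rule 1: Vowel Harmony: all vowels become 'a' (matching first vowel). 'valib' -> 'valab'
Rule 2: Consonant Assimilation: no voiced obstruent (b/d/g/v/z) stands immediately before a voiceless consonant (p/t/k/s/f). No change.
Rule 3: Final Devoicing: word-final voiced obstruent 'b' becomes voiceless 'p'. 'valab' -> 'valap'
Final form: 'valap'

valap


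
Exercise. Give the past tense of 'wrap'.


Apply rule: Double final consonant and add -ed. 'wrap' becomes 'wrapped'.

wrapped


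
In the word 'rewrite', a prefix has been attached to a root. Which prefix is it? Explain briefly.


The word 'rewrite' = 're' (prefix) + 'write' (root). The prefix is 're'.

re


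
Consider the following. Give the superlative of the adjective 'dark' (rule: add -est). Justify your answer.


Apply superlative formation (add -est): 'dark' -> 'darkest'.

darkest


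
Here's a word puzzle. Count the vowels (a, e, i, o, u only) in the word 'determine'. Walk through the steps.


Vowels in 'determine': e, e, i, e = 4 vowels.

4


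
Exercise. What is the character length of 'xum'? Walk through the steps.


Spell out 'xum' and number each letter: x(1), u(2), m(3). Total: 3 letters.

3


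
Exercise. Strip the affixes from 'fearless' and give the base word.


Remove suffix '-less' from 'fearless' to get root 'fear'.

fear


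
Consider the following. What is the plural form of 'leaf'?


Apply rule: Change -f to -ves. 'leaf' becomes 'leaves'.

leaves


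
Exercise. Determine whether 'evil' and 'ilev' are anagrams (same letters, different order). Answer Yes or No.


Sorted letters of 'evil': 'eilv'
Sorted letters of 'ilev': 'eilv'
They match.

Yes


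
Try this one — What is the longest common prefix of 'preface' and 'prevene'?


Compare from the start: 3 characters match: 'pre'. Mismatch at position 4: 'f' vs 'v'.

pre


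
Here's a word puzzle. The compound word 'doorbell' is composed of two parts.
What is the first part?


Split 'doorbell' into 'door' + 'bell'. The first part is 'door'.

door


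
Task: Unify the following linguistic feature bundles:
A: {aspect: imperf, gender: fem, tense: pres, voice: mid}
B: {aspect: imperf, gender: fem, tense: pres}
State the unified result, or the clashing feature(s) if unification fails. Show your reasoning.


Compare features:
aspect: A=imperf vs B=imperf -> unified: imperf
gender: A=fem vs B=fem -> unified: fem
tense: A=pres vs B=pres -> unified: pres
voice: A=mid vs B=_ -> unified: mid
No clashes found.

Unified: {aspect: imperf, gender: fem, tense: pres, voice: mid}


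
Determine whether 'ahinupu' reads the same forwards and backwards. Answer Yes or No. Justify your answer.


Forward: 'ahinupu'
Reversed: 'upuniha'
They differ.

No


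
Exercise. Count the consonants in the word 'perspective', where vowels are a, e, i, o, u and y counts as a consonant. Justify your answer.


Consonants in 'perspective': p, r, s, p, c, t, v = 7 consonants.

7


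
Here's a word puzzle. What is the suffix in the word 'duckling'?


The word 'duckling' = 'duck' (root) + '-ling' (suffix). The suffix is '-ling'.

ling


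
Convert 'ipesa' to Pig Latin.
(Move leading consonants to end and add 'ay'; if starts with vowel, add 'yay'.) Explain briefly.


'ipesa' starts with a vowel, so add 'yay': 'ipesayay'.

ipesayay


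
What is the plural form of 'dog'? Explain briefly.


Apply rule: Add -s. 'dog' becomes 'dogs'.

dogs


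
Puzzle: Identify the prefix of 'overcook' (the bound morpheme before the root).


The word 'overcook' = 'over' (prefix) + 'cook' (root). The prefix is 'over'.

over


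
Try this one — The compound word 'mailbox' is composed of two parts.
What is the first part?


Split 'mailbox' into 'mail' + 'box'. The first part is 'mail'.

mail


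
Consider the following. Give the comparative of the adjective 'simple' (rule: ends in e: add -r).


Apply comparative formation (ends in e: add -r): 'simple' -> 'simpler'.

simpler


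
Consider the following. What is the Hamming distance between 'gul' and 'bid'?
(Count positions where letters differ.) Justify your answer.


Alignment:
Position 1: 'g' vs 'b' = DIFFER
Position 2: 'u' vs 'i' = DIFFER
Position 3: 'l' vs 'd' = DIFFER
Total differences: 3

3


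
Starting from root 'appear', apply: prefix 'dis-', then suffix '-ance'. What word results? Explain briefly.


Step 1: Add prefix 'dis-' to 'appear' = 'disappear'
Step 2: Add suffix '-ance' to 'disappear' = 'disappearance'

disappearance


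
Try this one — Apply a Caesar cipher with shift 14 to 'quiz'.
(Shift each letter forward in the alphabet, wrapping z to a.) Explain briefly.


Shift each letter by 14: q -> e, u -> i, i -> w, z -> n. Result: 'eiwn'.

eiwn


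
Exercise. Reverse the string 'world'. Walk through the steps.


Reverse 'world' character by character: 'dlrow'.

dlrow


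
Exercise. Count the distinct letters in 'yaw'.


Unique letters in 'yaw': {a, w, y} = 3 distinct letters.

3


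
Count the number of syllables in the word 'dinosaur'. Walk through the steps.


Break 'dinosaur' into syllables: di-no-saur -> di | no | saur = 3 syllables

3 syllables


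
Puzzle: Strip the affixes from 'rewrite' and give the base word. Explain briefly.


Remove prefix 're' from 'rewrite' to get root 'write'.

write


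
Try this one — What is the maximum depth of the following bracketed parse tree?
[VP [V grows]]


Count bracket nesting levels:
'[' at pos 0: depth = 1
'[' at pos 4: depth = 2
Maximum depth reached: 2

2


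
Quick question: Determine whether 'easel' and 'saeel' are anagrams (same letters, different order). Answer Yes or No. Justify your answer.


Sorted letters of 'easel': 'aeels'
Sorted letters of 'saeel': 'aeels'
They match.

Yes


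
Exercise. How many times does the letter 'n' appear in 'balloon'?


Letter 'n' in 'balloon': found at position(s) 7 = 1 occurrence(s).

1


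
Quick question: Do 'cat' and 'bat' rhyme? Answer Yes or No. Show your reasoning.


Rime (stressed vowel + following sounds) of 'cat': -at = /æt/
Rime of 'bat': -at = /æt/
/æt/ and /æt/ are the same ending sound, so the words rhyme.

Yes


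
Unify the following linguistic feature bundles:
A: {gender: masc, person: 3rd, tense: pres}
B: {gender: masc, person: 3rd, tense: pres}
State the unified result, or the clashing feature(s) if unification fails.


Compare features:
gender: A=masc vs B=masc -> unified: masc
person: A=3rd vs B=3rd -> unified: 3rd
tense: A=pres vs B=pres -> unified: pres
No clashes found.

Unified: {gender: masc, person: 3rd, tense: pres}


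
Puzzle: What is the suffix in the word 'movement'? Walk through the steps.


The word 'movement' = 'move' (root) + '-ment' (suffix). The suffix is '-ment'.

ment


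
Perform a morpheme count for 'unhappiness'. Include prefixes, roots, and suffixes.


Decomposition: un- (prefix) + happy (root) + -ness (suffix) = 3 morpheme(s)

3 morphemes


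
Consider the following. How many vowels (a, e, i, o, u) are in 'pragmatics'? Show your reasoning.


Vowels in 'pragmatics': a, a, i = 3 vowels.

3


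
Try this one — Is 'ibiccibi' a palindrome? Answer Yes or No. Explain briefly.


Forward: 'ibiccibi'
Reversed: 'ibiccibi'
They are identical.

Yes


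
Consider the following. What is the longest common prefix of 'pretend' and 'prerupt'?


Compare from the start: 3 characters match: 'pre'. Mismatch at position 4: 't' vs 'r'.

pre


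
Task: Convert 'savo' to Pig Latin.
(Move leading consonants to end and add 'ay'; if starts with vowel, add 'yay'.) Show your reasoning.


'savo': move consonant cluster 's' to end and add 'ay': 'avosay'.

avosay


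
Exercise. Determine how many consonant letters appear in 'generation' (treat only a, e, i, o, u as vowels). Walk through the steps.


Consonants in 'generation': g, n, r, t, n = 5 consonants.

5


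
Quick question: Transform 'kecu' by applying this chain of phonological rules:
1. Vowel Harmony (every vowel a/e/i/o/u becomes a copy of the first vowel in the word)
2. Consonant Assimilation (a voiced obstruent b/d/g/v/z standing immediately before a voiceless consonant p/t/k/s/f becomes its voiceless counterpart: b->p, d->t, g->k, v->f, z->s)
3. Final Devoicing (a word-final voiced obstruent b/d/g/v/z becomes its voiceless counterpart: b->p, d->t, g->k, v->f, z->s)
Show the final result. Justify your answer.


Starting form: 'kecu'
Rule 1: Vowel Harmony: all vowels become 'e' (matching first vowel). 'kecu' -> 'kece'
Rule 2: Consonant Assimilation: no voiced obstruent (b/d/g/v/z) stands immediately before a voiceless consonant (p/t/k/s/f). No change.
Rule 3: Final Devoicing: the word ends in the vowel 'e', not a consonant. No change.
Final form: 'kece'

kece


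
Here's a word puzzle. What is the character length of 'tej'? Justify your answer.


Spell out 'tej' and number each letter: t(1), e(2), j(3). Total: 3 letters.

3


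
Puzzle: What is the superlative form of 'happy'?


Apply superlative formation (consonant + y: change y to i, add -est): 'happy' -> 'happiest'.

happiest


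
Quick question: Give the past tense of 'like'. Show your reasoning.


Apply rule: Add -d (word ends in -e). 'like' becomes 'liked'.

liked


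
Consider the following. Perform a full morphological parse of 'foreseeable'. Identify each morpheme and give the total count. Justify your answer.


Step 1: Identify prefix: 'fore' (meaning: before/front)
Step 2: Identify root: 'see'
Step 3: Identify suffix(es): 'able'
Decomposition: fore- (prefix: before/front) + see (root) + -able (suffix: capable of)
Total morphemes: 3

3 morphemes (fore- (prefix: before/front) + see (root) + -able (suffix: capable of))


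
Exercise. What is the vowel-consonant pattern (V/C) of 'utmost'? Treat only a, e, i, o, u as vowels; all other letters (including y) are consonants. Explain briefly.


Letter mapping: u = V, t = C, m = C, o = V, s = C, t = C.

VCCVCC


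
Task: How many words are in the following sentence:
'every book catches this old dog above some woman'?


Split into words: every | book | catches | this | old | dog | above | some | woman = 9 words.

9


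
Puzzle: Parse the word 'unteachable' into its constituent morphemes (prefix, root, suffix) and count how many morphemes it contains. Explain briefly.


Step 1: Identify prefix: 'un' (meaning: not/reverse)
Step 2: Identify root: 'teach'
Step 3: Identify suffix(es): 'able'
Decomposition: un- (prefix: not/reverse) + teach (root) + -able (suffix: capable of)
Total morphemes: 3

3 morphemes (un- (prefix: not/reverse) + teach (root) + -able (suffix: capable of))


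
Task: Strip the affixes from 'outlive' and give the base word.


Remove prefix 'out' from 'outlive' to get root 'live'.

live


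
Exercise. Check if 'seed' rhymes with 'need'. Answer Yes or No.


Rime (stressed vowel + following sounds) of 'seed': -eed = /iːd/
Rime of 'need': -eed = /iːd/
/iːd/ and /iːd/ are the same ending sound, so the words rhyme.

Yes


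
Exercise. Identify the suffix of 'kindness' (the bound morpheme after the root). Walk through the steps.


The word 'kindness' = 'kind' (root) + '-ness' (suffix). The suffix is '-ness'.

ness


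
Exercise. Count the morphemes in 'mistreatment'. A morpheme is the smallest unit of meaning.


Decomposition: mis- (prefix) + treat (root) + -ment (suffix) = 3 morpheme(s)

3 morphemes


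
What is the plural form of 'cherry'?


Apply rule: Change -y to -ies (consonant + y). 'cherry' becomes 'cherries'.

cherries


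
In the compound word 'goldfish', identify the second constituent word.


Split 'goldfish' into 'gold' + 'fish'. The second part is 'fish'.

fish


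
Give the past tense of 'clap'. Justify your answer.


Apply rule: Double final consonant and add -ed. 'clap' becomes 'clapped'.

clapped


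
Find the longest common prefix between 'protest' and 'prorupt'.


Compare from the start: 3 characters match: 'pro'. Mismatch at position 4: 't' vs 'r'.

pro


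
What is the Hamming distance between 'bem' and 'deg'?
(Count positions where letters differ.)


Alignment:
Position 1: 'b' vs 'd' = DIFFER
Position 2: 'e' vs 'e' = match
Position 3: 'm' vs 'g' = DIFFER
Total differences: 2

2
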